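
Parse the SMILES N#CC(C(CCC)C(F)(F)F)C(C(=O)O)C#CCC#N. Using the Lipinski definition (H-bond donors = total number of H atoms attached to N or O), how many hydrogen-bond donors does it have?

Donors: find every N or O and count the H atoms it carries.
  atom 1 (N): bond orders sum to 3 → 0 H
  atom 14 (O): bond orders sum to 2 → 0 H
  atom 15 (O): bond orders sum to 1 → 1 H
  atom 20 (N): bond orders sum to 3 → 0 H
Lipinski HBD = 1.

1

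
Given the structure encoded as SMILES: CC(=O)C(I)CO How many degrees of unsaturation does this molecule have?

1

Degree of unsaturation = (number of rings) + (number of π bonds).
Ring closures in the SMILES: 0.
π bonds: 1 double bond (each 1 DoU) → 1 DoU from unsaturation.
Total DoU = 0 + 1 = 1.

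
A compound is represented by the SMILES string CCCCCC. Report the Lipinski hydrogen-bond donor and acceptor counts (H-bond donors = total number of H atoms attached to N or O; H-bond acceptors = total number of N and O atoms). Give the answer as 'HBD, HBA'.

0, 0

Donors: find every N or O and count the H atoms it carries.
  (no N or O atoms present)
Lipinski HBD = 0.
Acceptors: N atoms = 0, O atoms = 0 → HBA = 0.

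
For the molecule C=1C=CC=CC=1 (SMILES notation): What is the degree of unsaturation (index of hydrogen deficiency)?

4

Degree of unsaturation = (number of rings) + (number of π bonds).
Ring closures in the SMILES: 1.
π bonds: 3 double bonds (each 1 DoU) → 3 DoU from unsaturation.
Total DoU = 1 + 3 = 4.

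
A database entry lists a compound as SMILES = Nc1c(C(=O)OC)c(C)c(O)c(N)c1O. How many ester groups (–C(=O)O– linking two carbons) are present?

1

The ester motif appears at heavy-atom position 4 in the SMILES.
Other groups present: 2 hydroxyl, 2 primary amine.
Ester count: 1.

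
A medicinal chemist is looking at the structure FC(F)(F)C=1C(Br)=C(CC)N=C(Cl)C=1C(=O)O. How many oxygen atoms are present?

2

Scan the SMILES for O atoms (remember two-letter symbols like Cl and Br are single atoms).
Oxygen count: 2.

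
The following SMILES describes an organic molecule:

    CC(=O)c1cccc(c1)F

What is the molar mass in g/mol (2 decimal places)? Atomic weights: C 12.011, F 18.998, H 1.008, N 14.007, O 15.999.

First, the molecular formula is C8H7FO (counting implicit H from valence).
  C: 8 × 12.011 = 96.088
  F: 1 × 18.998 = 18.998
  H: 7 × 1.008 = 7.056
  O: 1 × 15.999 = 15.999
Sum: 8×12.011 + 1×18.998 + 7×1.008 + 1×15.999 = 138.141 → 138.14 g/mol.

138.14 g/mol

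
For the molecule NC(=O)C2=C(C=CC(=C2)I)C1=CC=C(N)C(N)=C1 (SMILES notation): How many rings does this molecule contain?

2

In SMILES, each pair of matching ring-closure digits denotes one ring-closing bond; the number of such bonds equals the number of independent rings.
Ring-closure bonds here: 2.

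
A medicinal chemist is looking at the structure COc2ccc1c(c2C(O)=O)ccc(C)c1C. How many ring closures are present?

In SMILES, each pair of matching ring-closure digits denotes one ring-closing bond; the number of such bonds equals the number of independent rings.
Ring-closure bonds here: 2.

2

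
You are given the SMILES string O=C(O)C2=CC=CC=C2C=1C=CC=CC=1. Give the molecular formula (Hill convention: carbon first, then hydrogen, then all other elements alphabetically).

Walk through each heavy atom and fill implicit hydrogens from standard valence (C 4, N 3, O 2, S 2, halogen 1):
  atom 1: O, bond orders sum to 2 (valence 2) → 0 H
  atom 2: C, bond orders sum to 4 (valence 4) → 0 H
  atom 3: O, bond orders sum to 1 (valence 2) → 1 H
  atom 4: C, bond orders sum to 4 (valence 4) → 0 H
  atom 5: C, bond orders sum to 3 (valence 4) → 1 H
  atom 6: C, bond orders sum to 3 (valence 4) → 1 H
  atom 7: C, bond orders sum to 3 (valence 4) → 1 H
  atom 8: C, bond orders sum to 3 (valence 4) → 1 H
  atom 9: C, bond orders sum to 4 (valence 4) → 0 H
  atom 10: C, bond orders sum to 4 (valence 4) → 0 H
  atom 11: C, bond orders sum to 3 (valence 4) → 1 H
  atom 12: C, bond orders sum to 3 (valence 4) → 1 H
  atom 13: C, bond orders sum to 3 (valence 4) → 1 H
  atom 14: C, bond orders sum to 3 (valence 4) → 1 H
  atom 15: C, bond orders sum to 3 (valence 4) → 1 H
Totals → C:13, H:10, O:2.

C13H10O2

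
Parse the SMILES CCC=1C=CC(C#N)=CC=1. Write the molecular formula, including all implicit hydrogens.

Walk through each heavy atom and fill implicit hydrogens from standard valence (C 4, N 3, O 2, S 2, halogen 1):
  atom 1: C, bond orders sum to 1 (valence 4) → 3 H
  atom 2: C, bond orders sum to 2 (valence 4) → 2 H
  atom 3: C, bond orders sum to 4 (valence 4) → 0 H
  atom 4: C, bond orders sum to 3 (valence 4) → 1 H
  atom 5: C, bond orders sum to 3 (valence 4) → 1 H
  atom 6: C, bond orders sum to 4 (valence 4) → 0 H
  atom 7: C, bond orders sum to 4 (valence 4) → 0 H
  atom 8: N, bond orders sum to 3 (valence 3) → 0 H
  atom 9: C, bond orders sum to 3 (valence 4) → 1 H
  atom 10: C, bond orders sum to 3 (valence 4) → 1 H
Totals → C:9, H:9, N:1.

C9H9N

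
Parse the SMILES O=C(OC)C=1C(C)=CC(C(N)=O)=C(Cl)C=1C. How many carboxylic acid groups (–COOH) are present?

Scan the SMILES for the carboxylic acid motif — none present.
Groups that are present: 1 amide, 1 ester.

0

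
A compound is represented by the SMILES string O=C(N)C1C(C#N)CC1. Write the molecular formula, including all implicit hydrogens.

C6H8N2O

Walk through each heavy atom and fill implicit hydrogens from standard valence (C 4, N 3, O 2, S 2, halogen 1):
  atom 1: O, bond orders sum to 2 (valence 2) → 0 H
  atom 2: C, bond orders sum to 4 (valence 4) → 0 H
  atom 3: N, bond orders sum to 1 (valence 3) → 2 H
  atom 4: C, bond orders sum to 3 (valence 4) → 1 H
  atom 5: C, bond orders sum to 3 (valence 4) → 1 H
  atom 6: C, bond orders sum to 4 (valence 4) → 0 H
  atom 7: N, bond orders sum to 3 (valence 3) → 0 H
  atom 8: C, bond orders sum to 2 (valence 4) → 2 H
  atom 9: C, bond orders sum to 2 (valence 4) → 2 H
Totals → C:6, H:8, N:2, O:1.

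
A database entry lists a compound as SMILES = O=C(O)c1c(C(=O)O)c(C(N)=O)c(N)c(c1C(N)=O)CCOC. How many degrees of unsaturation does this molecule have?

8

Molecular formula: C13H15N3O7.
DoU = (2C + 2 + N − H − X) / 2, where X is the halogen count and O/S are ignored.
    = (2·13 + 2 + 3 − 15 − 0) / 2 = 16 / 2 = 8.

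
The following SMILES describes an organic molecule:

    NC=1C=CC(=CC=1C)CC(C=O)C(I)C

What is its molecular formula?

Walk through each heavy atom and fill implicit hydrogens from standard valence (C 4, N 3, O 2, S 2, halogen 1):
  atom 1: N, bond orders sum to 1 (valence 3) → 2 H
  atom 2: C, bond orders sum to 4 (valence 4) → 0 H
  atom 3: C, bond orders sum to 3 (valence 4) → 1 H
  atom 4: C, bond orders sum to 3 (valence 4) → 1 H
  atom 5: C, bond orders sum to 4 (valence 4) → 0 H
  atom 6: C, bond orders sum to 3 (valence 4) → 1 H
  atom 7: C, bond orders sum to 4 (valence 4) → 0 H
  atom 8: C, bond orders sum to 1 (valence 4) → 3 H
  atom 9: C, bond orders sum to 2 (valence 4) → 2 H
  atom 10: C, bond orders sum to 3 (valence 4) → 1 H
  atom 11: C, bond orders sum to 3 (valence 4) → 1 H
  atom 12: O, bond orders sum to 2 (valence 2) → 0 H
  atom 13: C, bond orders sum to 3 (valence 4) → 1 H
  atom 14: I (halogen, monovalent) → 0 H
  atom 15: C, bond orders sum to 1 (valence 4) → 3 H
Totals → C:12, H:16, I:1, N:1, O:1.
In Hill order: C12H16INO.

C12H16INO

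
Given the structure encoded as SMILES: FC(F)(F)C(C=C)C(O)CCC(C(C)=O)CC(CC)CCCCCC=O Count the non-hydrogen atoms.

26

Every atom symbol written in the SMILES (organic subset) is one heavy atom; implicit H are not written.
Heavy atoms by element → C:20, F:3, O:3.
Total: 26.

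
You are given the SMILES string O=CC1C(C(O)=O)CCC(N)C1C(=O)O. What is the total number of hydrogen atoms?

13

Walk through each heavy atom and fill implicit hydrogens from standard valence (C 4, N 3, O 2, S 2, halogen 1):
  atom 1: O, bond orders sum to 2 (valence 2) → 0 H
  atom 2: C, bond orders sum to 3 (valence 4) → 1 H
  atom 3: C, bond orders sum to 3 (valence 4) → 1 H
  atom 4: C, bond orders sum to 3 (valence 4) → 1 H
  atom 5: C, bond orders sum to 4 (valence 4) → 0 H
  atom 6: O, bond orders sum to 1 (valence 2) → 1 H
  atom 7: O, bond orders sum to 2 (valence 2) → 0 H
  atom 8: C, bond orders sum to 2 (valence 4) → 2 H
  atom 9: C, bond orders sum to 2 (valence 4) → 2 H
  atom 10: C, bond orders sum to 3 (valence 4) → 1 H
  atom 11: N, bond orders sum to 1 (valence 3) → 2 H
  atom 12: C, bond orders sum to 3 (valence 4) → 1 H
  atom 13: C, bond orders sum to 4 (valence 4) → 0 H
  atom 14: O, bond orders sum to 2 (valence 2) → 0 H
  atom 15: O, bond orders sum to 1 (valence 2) → 1 H
Total hydrogens: 13.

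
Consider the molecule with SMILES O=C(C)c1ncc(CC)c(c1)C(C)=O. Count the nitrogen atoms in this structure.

1

Scan the SMILES for N atoms (remember two-letter symbols like Cl and Br are single atoms).
Nitrogen count: 1.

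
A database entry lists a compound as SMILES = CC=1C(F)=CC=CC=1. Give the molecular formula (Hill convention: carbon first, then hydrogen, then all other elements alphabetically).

C7H7F

Walk through each heavy atom and fill implicit hydrogens from standard valence (C 4, N 3, O 2, S 2, halogen 1):
  atom 1: C, bond orders sum to 1 (valence 4) → 3 H
  atom 2: C, bond orders sum to 4 (valence 4) → 0 H
  atom 3: C, bond orders sum to 4 (valence 4) → 0 H
  atom 4: F (halogen, monovalent) → 0 H
  atom 5: C, bond orders sum to 3 (valence 4) → 1 H
  atom 6: C, bond orders sum to 3 (valence 4) → 1 H
  atom 7: C, bond orders sum to 3 (valence 4) → 1 H
  atom 8: C, bond orders sum to 3 (valence 4) → 1 H
Totals → C:7, H:7, F:1.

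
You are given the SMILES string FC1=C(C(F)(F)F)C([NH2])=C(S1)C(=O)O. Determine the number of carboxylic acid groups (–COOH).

The carboxylic acid motif appears at heavy-atom position 12 in the SMILES.
Other groups present: 1 primary amine.
Carboxylic acid count: 1.

1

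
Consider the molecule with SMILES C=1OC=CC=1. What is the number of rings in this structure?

In SMILES, each pair of matching ring-closure digits denotes one ring-closing bond; the number of such bonds equals the number of independent rings.
Ring-closure bonds here: 1.

1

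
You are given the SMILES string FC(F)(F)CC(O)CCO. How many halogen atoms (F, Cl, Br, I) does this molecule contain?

Halogen atoms appear at heavy-atom positions 1, 3, 4 (3×F).
Other groups present: 2 hydroxyl.
Halogen count: 3.

3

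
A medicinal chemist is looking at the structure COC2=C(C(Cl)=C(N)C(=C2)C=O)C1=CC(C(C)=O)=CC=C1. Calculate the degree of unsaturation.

Molecular formula: C16H14ClNO3.
DoU = (2C + 2 + N − H − X) / 2, where X is the halogen count and O/S are ignored.
    = (2·16 + 2 + 1 − 14 − 1) / 2 = 20 / 2 = 10.

10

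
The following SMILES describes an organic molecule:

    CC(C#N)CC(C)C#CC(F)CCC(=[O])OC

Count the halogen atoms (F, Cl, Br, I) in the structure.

Halogen atoms appear at heavy-atom position 11 (1×F).
Other groups present: 1 alkyne, 1 ester, 1 nitrile.
Halogen count: 1.

1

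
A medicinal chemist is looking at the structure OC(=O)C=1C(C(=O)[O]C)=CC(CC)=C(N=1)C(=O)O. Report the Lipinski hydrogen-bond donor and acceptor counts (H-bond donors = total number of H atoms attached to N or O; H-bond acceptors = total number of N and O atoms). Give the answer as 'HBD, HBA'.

Donors: find every N or O and count the H atoms it carries.
  atom 1 (O): bond orders sum to 1 → 1 H
  atom 3 (O): bond orders sum to 2 → 0 H
  atom 7 (O): bond orders sum to 2 → 0 H
  atom 8 (O): bond orders sum to 2 → 0 H
  atom 15 (N): bond orders sum to 3 → 0 H
  atom 17 (O): bond orders sum to 2 → 0 H
  atom 18 (O): bond orders sum to 1 → 1 H
Lipinski HBD = 2.
Acceptors: N atoms = 1, O atoms = 6 → HBA = 7.

2, 7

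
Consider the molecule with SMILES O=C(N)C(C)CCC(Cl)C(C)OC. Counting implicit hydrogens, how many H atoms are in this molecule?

Walk through each heavy atom and fill implicit hydrogens from standard valence (C 4, N 3, O 2, S 2, halogen 1):
  atom 1: O, bond orders sum to 2 (valence 2) → 0 H
  atom 2: C, bond orders sum to 4 (valence 4) → 0 H
  atom 3: N, bond orders sum to 1 (valence 3) → 2 H
  atom 4: C, bond orders sum to 3 (valence 4) → 1 H
  atom 5: C, bond orders sum to 1 (valence 4) → 3 H
  atom 6: C, bond orders sum to 2 (valence 4) → 2 H
  atom 7: C, bond orders sum to 2 (valence 4) → 2 H
  atom 8: C, bond orders sum to 3 (valence 4) → 1 H
  atom 9: Cl (halogen, monovalent) → 0 H
  atom 10: C, bond orders sum to 3 (valence 4) → 1 H
  atom 11: C, bond orders sum to 1 (valence 4) → 3 H
  atom 12: O, bond orders sum to 2 (valence 2) → 0 H
  atom 13: C, bond orders sum to 1 (valence 4) → 3 H
Total hydrogens: 18.

18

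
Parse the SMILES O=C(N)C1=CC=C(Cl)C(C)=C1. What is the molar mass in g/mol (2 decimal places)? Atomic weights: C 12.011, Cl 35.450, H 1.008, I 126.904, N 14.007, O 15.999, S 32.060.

First, the molecular formula is C8H8ClNO (counting implicit H from valence).
  C: 8 × 12.011 = 96.088
  Cl: 1 × 35.450 = 35.450
  H: 8 × 1.008 = 8.064
  N: 1 × 14.007 = 14.007
  O: 1 × 15.999 = 15.999
Sum: 8×12.011 + 1×35.450 + 8×1.008 + 1×14.007 + 1×15.999 = 169.608 → 169.61 g/mol.

169.61 g/mol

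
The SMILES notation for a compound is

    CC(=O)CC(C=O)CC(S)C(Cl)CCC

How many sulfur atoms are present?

Scan the SMILES for S atoms (remember two-letter symbols like Cl and Br are single atoms).
Sulfur count: 1.

1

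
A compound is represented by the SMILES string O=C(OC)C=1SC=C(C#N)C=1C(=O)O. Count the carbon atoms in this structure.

Count every carbon token in the SMILES (each C, including those in ring-closure positions and inside branches).
Carbon count: 8.

8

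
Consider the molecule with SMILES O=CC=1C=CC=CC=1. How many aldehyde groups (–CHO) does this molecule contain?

1

The aldehyde motif appears at heavy-atom position 2 in the SMILES.
Aldehyde count: 1.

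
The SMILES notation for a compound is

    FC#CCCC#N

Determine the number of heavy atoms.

Every atom symbol written in the SMILES (organic subset) is one heavy atom; implicit H are not written.
Heavy atoms by element → C:5, F:1, N:1.
Total: 7.

7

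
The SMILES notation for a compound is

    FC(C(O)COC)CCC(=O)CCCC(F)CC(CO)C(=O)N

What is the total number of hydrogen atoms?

Walk through each heavy atom and fill implicit hydrogens from standard valence (C 4, N 3, O 2, S 2, halogen 1):
  atom 1: F (halogen, monovalent) → 0 H
  atom 2: C, bond orders sum to 3 (valence 4) → 1 H
  atom 3: C, bond orders sum to 3 (valence 4) → 1 H
  atom 4: O, bond orders sum to 1 (valence 2) → 1 H
  atom 5: C, bond orders sum to 2 (valence 4) → 2 H
  atom 6: O, bond orders sum to 2 (valence 2) → 0 H
  atom 7: C, bond orders sum to 1 (valence 4) → 3 H
  atom 8: C, bond orders sum to 2 (valence 4) → 2 H
  atom 9: C, bond orders sum to 2 (valence 4) → 2 H
  atom 10: C, bond orders sum to 4 (valence 4) → 0 H
  atom 11: O, bond orders sum to 2 (valence 2) → 0 H
  atom 12: C, bond orders sum to 2 (valence 4) → 2 H
  atom 13: C, bond orders sum to 2 (valence 4) → 2 H
  atom 14: C, bond orders sum to 2 (valence 4) → 2 H
  atom 15: C, bond orders sum to 3 (valence 4) → 1 H
  atom 16: F (halogen, monovalent) → 0 H
  atom 17: C, bond orders sum to 2 (valence 4) → 2 H
  atom 18: C, bond orders sum to 3 (valence 4) → 1 H
  atom 19: C, bond orders sum to 2 (valence 4) → 2 H
  atom 20: O, bond orders sum to 1 (valence 2) → 1 H
  atom 21: C, bond orders sum to 4 (valence 4) → 0 H
  atom 22: O, bond orders sum to 2 (valence 2) → 0 H
  atom 23: N, bond orders sum to 1 (valence 3) → 2 H
Total hydrogens: 27.

27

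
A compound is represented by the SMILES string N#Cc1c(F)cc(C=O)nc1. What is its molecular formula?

Walk through each heavy atom and fill implicit hydrogens from standard valence (C 4, N 3, O 2, S 2, halogen 1); for lowercase aromatic atoms, an aromatic c carries 1 H when it has two neighbours and 0 H with three, and aromatic n carries 0 H:
  atom 1: N, bond orders sum to 3 (valence 3) → 0 H
  atom 2: C, bond orders sum to 4 (valence 4) → 0 H
  atom 3: aromatic c, 3 neighbours → 0 H
  atom 4: aromatic c, 3 neighbours → 0 H
  atom 5: F (halogen, monovalent) → 0 H
  atom 6: aromatic c, 2 neighbours → 1 H
  atom 7: aromatic c, 3 neighbours → 0 H
  atom 8: C, bond orders sum to 3 (valence 4) → 1 H
  atom 9: O, bond orders sum to 2 (valence 2) → 0 H
  atom 10: aromatic n, 2 neighbours → 0 H
  atom 11: aromatic c, 2 neighbours → 1 H
Totals → C:7, H:3, F:1, N:2, O:1.
In Hill order: C7H3FN2O.

C7H3FN2O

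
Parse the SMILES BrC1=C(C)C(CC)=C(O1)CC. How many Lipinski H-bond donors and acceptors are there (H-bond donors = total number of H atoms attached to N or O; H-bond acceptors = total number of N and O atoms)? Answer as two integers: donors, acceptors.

0, 1

Donors: find every N or O and count the H atoms it carries.
  atom 9 (O): bond orders sum to 2 → 0 H
Lipinski HBD = 0.
Acceptors: N atoms = 0, O atoms = 1 → HBA = 1.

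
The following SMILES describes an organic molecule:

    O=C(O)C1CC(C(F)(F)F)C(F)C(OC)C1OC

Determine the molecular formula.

C10H14F4O4

Walk through each heavy atom and fill implicit hydrogens from standard valence (C 4, N 3, O 2, S 2, halogen 1):
  atom 1: O, bond orders sum to 2 (valence 2) → 0 H
  atom 2: C, bond orders sum to 4 (valence 4) → 0 H
  atom 3: O, bond orders sum to 1 (valence 2) → 1 H
  atom 4: C, bond orders sum to 3 (valence 4) → 1 H
  atom 5: C, bond orders sum to 2 (valence 4) → 2 H
  atom 6: C, bond orders sum to 3 (valence 4) → 1 H
  atom 7: C, bond orders sum to 4 (valence 4) → 0 H
  atom 8: F (halogen, monovalent) → 0 H
  atom 9: F (halogen, monovalent) → 0 H
  atom 10: F (halogen, monovalent) → 0 H
  atom 11: C, bond orders sum to 3 (valence 4) → 1 H
  atom 12: F (halogen, monovalent) → 0 H
  atom 13: C, bond orders sum to 3 (valence 4) → 1 H
  atom 14: O, bond orders sum to 2 (valence 2) → 0 H
  atom 15: C, bond orders sum to 1 (valence 4) → 3 H
  atom 16: C, bond orders sum to 3 (valence 4) → 1 H
  atom 17: O, bond orders sum to 2 (valence 2) → 0 H
  atom 18: C, bond orders sum to 1 (valence 4) → 3 H
Totals → C:10, H:14, F:4, O:4.
In Hill order: C10H14F4O4.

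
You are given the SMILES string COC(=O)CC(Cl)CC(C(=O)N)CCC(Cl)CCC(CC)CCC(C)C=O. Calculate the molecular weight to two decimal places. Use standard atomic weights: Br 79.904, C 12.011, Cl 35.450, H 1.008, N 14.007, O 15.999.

424.40 g/mol

First, the molecular formula is C20H35Cl2NO4 (counting implicit H from valence).
  C: 20 × 12.011 = 240.220
  Cl: 2 × 35.450 = 70.900
  H: 35 × 1.008 = 35.280
  N: 1 × 14.007 = 14.007
  O: 4 × 15.999 = 63.996
Sum: 20×12.011 + 2×35.450 + 35×1.008 + 1×14.007 + 4×15.999 = 424.403 → 424.40 g/mol.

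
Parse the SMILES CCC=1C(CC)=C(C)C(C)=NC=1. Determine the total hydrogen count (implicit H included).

17

Walk through each heavy atom and fill implicit hydrogens from standard valence (C 4, N 3, O 2, S 2, halogen 1):
  atom 1: C, bond orders sum to 1 (valence 4) → 3 H
  atom 2: C, bond orders sum to 2 (valence 4) → 2 H
  atom 3: C, bond orders sum to 4 (valence 4) → 0 H
  atom 4: C, bond orders sum to 4 (valence 4) → 0 H
  atom 5: C, bond orders sum to 2 (valence 4) → 2 H
  atom 6: C, bond orders sum to 1 (valence 4) → 3 H
  atom 7: C, bond orders sum to 4 (valence 4) → 0 H
  atom 8: C, bond orders sum to 1 (valence 4) → 3 H
  atom 9: C, bond orders sum to 4 (valence 4) → 0 H
  atom 10: C, bond orders sum to 1 (valence 4) → 3 H
  atom 11: N, bond orders sum to 3 (valence 3) → 0 H
  atom 12: C, bond orders sum to 3 (valence 4) → 1 H
Total hydrogens: 17.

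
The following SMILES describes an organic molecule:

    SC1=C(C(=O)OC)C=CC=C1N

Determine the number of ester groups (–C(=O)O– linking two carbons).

The ester motif appears at heavy-atom position 4 in the SMILES.
Other groups present: 1 primary amine, 1 thiol.
Ester count: 1.

1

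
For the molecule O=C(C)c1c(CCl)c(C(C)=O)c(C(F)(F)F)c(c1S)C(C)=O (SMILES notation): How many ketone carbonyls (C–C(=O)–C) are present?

The ketone motif appears at heavy-atom positions 2, 9, 20 in the SMILES.
Other groups present: 1 thiol.
Ketone count: 3.

3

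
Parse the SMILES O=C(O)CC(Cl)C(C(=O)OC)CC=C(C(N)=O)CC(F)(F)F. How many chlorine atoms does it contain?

Scan the SMILES for Cl atoms (remember two-letter symbols like Cl and Br are single atoms).
Chlorine count: 1.

1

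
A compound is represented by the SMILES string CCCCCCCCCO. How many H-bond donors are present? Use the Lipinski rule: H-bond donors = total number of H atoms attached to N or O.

Donors: find every N or O and count the H atoms it carries.
  atom 10 (O): bond orders sum to 1 → 1 H
Lipinski HBD = 1.

1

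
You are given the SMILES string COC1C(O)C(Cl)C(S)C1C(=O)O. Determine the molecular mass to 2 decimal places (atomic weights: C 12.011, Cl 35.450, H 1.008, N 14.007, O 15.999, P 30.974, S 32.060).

226.67 g/mol

First, the molecular formula is C7H11ClO4S (counting implicit H from valence).
  C: 7 × 12.011 = 84.077
  Cl: 1 × 35.450 = 35.450
  H: 11 × 1.008 = 11.088
  O: 4 × 15.999 = 63.996
  S: 1 × 32.060 = 32.060
Sum: 7×12.011 + 1×35.450 + 11×1.008 + 4×15.999 + 1×32.060 = 226.671 → 226.67 g/mol.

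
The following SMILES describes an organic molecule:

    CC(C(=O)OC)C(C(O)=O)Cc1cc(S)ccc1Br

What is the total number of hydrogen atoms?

Walk through each heavy atom and fill implicit hydrogens from standard valence (C 4, N 3, O 2, S 2, halogen 1); for lowercase aromatic atoms, an aromatic c carries 1 H when it has two neighbours and 0 H with three, and aromatic n carries 0 H:
  atom 1: C, bond orders sum to 1 (valence 4) → 3 H
  atom 2: C, bond orders sum to 3 (valence 4) → 1 H
  atom 3: C, bond orders sum to 4 (valence 4) → 0 H
  atom 4: O, bond orders sum to 2 (valence 2) → 0 H
  atom 5: O, bond orders sum to 2 (valence 2) → 0 H
  atom 6: C, bond orders sum to 1 (valence 4) → 3 H
  atom 7: C, bond orders sum to 3 (valence 4) → 1 H
  atom 8: C, bond orders sum to 4 (valence 4) → 0 H
  atom 9: O, bond orders sum to 1 (valence 2) → 1 H
  atom 10: O, bond orders sum to 2 (valence 2) → 0 H
  atom 11: C, bond orders sum to 2 (valence 4) → 2 H
  atom 12: aromatic c, 3 neighbours → 0 H
  atom 13: aromatic c, 2 neighbours → 1 H
  atom 14: aromatic c, 3 neighbours → 0 H
  atom 15: S, bond orders sum to 1 (valence 2) → 1 H
  atom 16: aromatic c, 2 neighbours → 1 H
  atom 17: aromatic c, 2 neighbours → 1 H
  atom 18: aromatic c, 3 neighbours → 0 H
  atom 19: Br (halogen, monovalent) → 0 H
Total hydrogens: 15.

15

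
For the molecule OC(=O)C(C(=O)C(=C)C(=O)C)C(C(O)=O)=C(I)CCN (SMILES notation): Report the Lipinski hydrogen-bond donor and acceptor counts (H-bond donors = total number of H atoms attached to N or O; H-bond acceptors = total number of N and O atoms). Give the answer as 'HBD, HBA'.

4, 7

Donors: find every N or O and count the H atoms it carries.
  atom 1 (O): bond orders sum to 1 → 1 H
  atom 3 (O): bond orders sum to 2 → 0 H
  atom 6 (O): bond orders sum to 2 → 0 H
  atom 10 (O): bond orders sum to 2 → 0 H
  atom 14 (O): bond orders sum to 1 → 1 H
  atom 15 (O): bond orders sum to 2 → 0 H
  atom 20 (N): bond orders sum to 1 → 2 H
Lipinski HBD = 4.
Acceptors: N atoms = 1, O atoms = 6 → HBA = 7.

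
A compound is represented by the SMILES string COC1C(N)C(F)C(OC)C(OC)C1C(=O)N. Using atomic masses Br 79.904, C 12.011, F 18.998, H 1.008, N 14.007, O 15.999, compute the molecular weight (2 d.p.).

First, the molecular formula is C10H19FN2O4 (counting implicit H from valence).
  C: 10 × 12.011 = 120.110
  F: 1 × 18.998 = 18.998
  H: 19 × 1.008 = 19.152
  N: 2 × 14.007 = 28.014
  O: 4 × 15.999 = 63.996
Sum: 10×12.011 + 1×18.998 + 19×1.008 + 2×14.007 + 4×15.999 = 250.270 → 250.27 g/mol.

250.27 g/mol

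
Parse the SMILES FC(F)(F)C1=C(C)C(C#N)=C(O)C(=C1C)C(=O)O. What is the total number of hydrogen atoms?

8

Walk through each heavy atom and fill implicit hydrogens from standard valence (C 4, N 3, O 2, S 2, halogen 1):
  atom 1: F (halogen, monovalent) → 0 H
  atom 2: C, bond orders sum to 4 (valence 4) → 0 H
  atom 3: F (halogen, monovalent) → 0 H
  atom 4: F (halogen, monovalent) → 0 H
  atom 5: C, bond orders sum to 4 (valence 4) → 0 H
  atom 6: C, bond orders sum to 4 (valence 4) → 0 H
  atom 7: C, bond orders sum to 1 (valence 4) → 3 H
  atom 8: C, bond orders sum to 4 (valence 4) → 0 H
  atom 9: C, bond orders sum to 4 (valence 4) → 0 H
  atom 10: N, bond orders sum to 3 (valence 3) → 0 H
  atom 11: C, bond orders sum to 4 (valence 4) → 0 H
  atom 12: O, bond orders sum to 1 (valence 2) → 1 H
  atom 13: C, bond orders sum to 4 (valence 4) → 0 H
  atom 14: C, bond orders sum to 4 (valence 4) → 0 H
  atom 15: C, bond orders sum to 1 (valence 4) → 3 H
  atom 16: C, bond orders sum to 4 (valence 4) → 0 H
  atom 17: O, bond orders sum to 2 (valence 2) → 0 H
  atom 18: O, bond orders sum to 1 (valence 2) → 1 H
Total hydrogens: 8.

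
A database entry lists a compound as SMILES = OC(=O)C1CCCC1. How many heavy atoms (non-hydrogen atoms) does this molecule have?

8

Every atom symbol written in the SMILES (organic subset) is one heavy atom; implicit H are not written.
Heavy atoms by element → C:6, O:2.
Total: 8.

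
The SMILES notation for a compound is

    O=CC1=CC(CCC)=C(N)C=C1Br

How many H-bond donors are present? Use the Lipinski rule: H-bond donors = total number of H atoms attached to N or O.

Donors: find every N or O and count the H atoms it carries.
  atom 1 (O): bond orders sum to 2 → 0 H
  atom 10 (N): bond orders sum to 1 → 2 H
Lipinski HBD = 2.

2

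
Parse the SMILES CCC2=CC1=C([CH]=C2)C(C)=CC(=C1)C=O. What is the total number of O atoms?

1

Scan the SMILES for O atoms (remember two-letter symbols like Cl and Br are single atoms).
Oxygen count: 1.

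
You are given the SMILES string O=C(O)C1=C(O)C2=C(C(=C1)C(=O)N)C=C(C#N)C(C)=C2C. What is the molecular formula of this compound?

C15H12N2O4

Walk through each heavy atom and fill implicit hydrogens from standard valence (C 4, N 3, O 2, S 2, halogen 1):
  atom 1: O, bond orders sum to 2 (valence 2) → 0 H
  atom 2: C, bond orders sum to 4 (valence 4) → 0 H
  atom 3: O, bond orders sum to 1 (valence 2) → 1 H
  atom 4: C, bond orders sum to 4 (valence 4) → 0 H
  atom 5: C, bond orders sum to 4 (valence 4) → 0 H
  atom 6: O, bond orders sum to 1 (valence 2) → 1 H
  atom 7: C, bond orders sum to 4 (valence 4) → 0 H
  atom 8: C, bond orders sum to 4 (valence 4) → 0 H
  atom 9: C, bond orders sum to 4 (valence 4) → 0 H
  atom 10: C, bond orders sum to 3 (valence 4) → 1 H
  atom 11: C, bond orders sum to 4 (valence 4) → 0 H
  atom 12: O, bond orders sum to 2 (valence 2) → 0 H
  atom 13: N, bond orders sum to 1 (valence 3) → 2 H
  atom 14: C, bond orders sum to 3 (valence 4) → 1 H
  atom 15: C, bond orders sum to 4 (valence 4) → 0 H
  atom 16: C, bond orders sum to 4 (valence 4) → 0 H
  atom 17: N, bond orders sum to 3 (valence 3) → 0 H
  atom 18: C, bond orders sum to 4 (valence 4) → 0 H
  atom 19: C, bond orders sum to 1 (valence 4) → 3 H
  atom 20: C, bond orders sum to 4 (valence 4) → 0 H
  atom 21: C, bond orders sum to 1 (valence 4) → 3 H
Totals → C:15, H:12, N:2, O:4.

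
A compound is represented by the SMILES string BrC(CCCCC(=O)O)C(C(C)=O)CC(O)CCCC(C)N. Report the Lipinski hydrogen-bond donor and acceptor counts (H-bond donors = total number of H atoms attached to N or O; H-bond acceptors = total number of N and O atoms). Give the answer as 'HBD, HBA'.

Donors: find every N or O and count the H atoms it carries.
  atom 8 (O): bond orders sum to 2 → 0 H
  atom 9 (O): bond orders sum to 1 → 1 H
  atom 13 (O): bond orders sum to 2 → 0 H
  atom 16 (O): bond orders sum to 1 → 1 H
  atom 22 (N): bond orders sum to 1 → 2 H
Lipinski HBD = 4.
Acceptors: N atoms = 1, O atoms = 4 → HBA = 5.

4, 5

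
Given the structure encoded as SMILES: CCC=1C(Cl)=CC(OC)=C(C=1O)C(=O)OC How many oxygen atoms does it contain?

Scan the SMILES for O atoms (remember two-letter symbols like Cl and Br are single atoms).
Oxygen count: 4.

4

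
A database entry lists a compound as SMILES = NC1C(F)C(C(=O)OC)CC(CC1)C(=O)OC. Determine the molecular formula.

C11H18FNO4

Walk through each heavy atom and fill implicit hydrogens from standard valence (C 4, N 3, O 2, S 2, halogen 1):
  atom 1: N, bond orders sum to 1 (valence 3) → 2 H
  atom 2: C, bond orders sum to 3 (valence 4) → 1 H
  atom 3: C, bond orders sum to 3 (valence 4) → 1 H
  atom 4: F (halogen, monovalent) → 0 H
  atom 5: C, bond orders sum to 3 (valence 4) → 1 H
  atom 6: C, bond orders sum to 4 (valence 4) → 0 H
  atom 7: O, bond orders sum to 2 (valence 2) → 0 H
  atom 8: O, bond orders sum to 2 (valence 2) → 0 H
  atom 9: C, bond orders sum to 1 (valence 4) → 3 H
  atom 10: C, bond orders sum to 2 (valence 4) → 2 H
  atom 11: C, bond orders sum to 3 (valence 4) → 1 H
  atom 12: C, bond orders sum to 2 (valence 4) → 2 H
  atom 13: C, bond orders sum to 2 (valence 4) → 2 H
  atom 14: C, bond orders sum to 4 (valence 4) → 0 H
  atom 15: O, bond orders sum to 2 (valence 2) → 0 H
  atom 16: O, bond orders sum to 2 (valence 2) → 0 H
  atom 17: C, bond orders sum to 1 (valence 4) → 3 H
Totals → C:11, H:18, F:1, N:1, O:4.
In Hill order: C11H18FNO4.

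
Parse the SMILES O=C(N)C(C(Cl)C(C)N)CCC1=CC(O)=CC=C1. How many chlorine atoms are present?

1

Scan the SMILES for Cl atoms (remember two-letter symbols like Cl and Br are single atoms).
Chlorine count: 1.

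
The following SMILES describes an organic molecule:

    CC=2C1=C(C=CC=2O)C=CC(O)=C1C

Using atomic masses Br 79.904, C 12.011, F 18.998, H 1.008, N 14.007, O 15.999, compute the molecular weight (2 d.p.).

First, the molecular formula is C12H12O2 (counting implicit H from valence).
  C: 12 × 12.011 = 144.132
  H: 12 × 1.008 = 12.096
  O: 2 × 15.999 = 31.998
Sum: 12×12.011 + 12×1.008 + 2×15.999 = 188.226 → 188.23 g/mol.

188.23 g/mol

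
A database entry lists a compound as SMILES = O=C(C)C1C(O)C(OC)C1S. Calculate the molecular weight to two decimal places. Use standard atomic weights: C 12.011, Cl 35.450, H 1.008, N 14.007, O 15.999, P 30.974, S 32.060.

176.23 g/mol

First, the molecular formula is C7H12O3S (counting implicit H from valence).
  C: 7 × 12.011 = 84.077
  H: 12 × 1.008 = 12.096
  O: 3 × 15.999 = 47.997
  S: 1 × 32.060 = 32.060
Sum: 7×12.011 + 12×1.008 + 3×15.999 + 1×32.060 = 176.230 → 176.23 g/mol.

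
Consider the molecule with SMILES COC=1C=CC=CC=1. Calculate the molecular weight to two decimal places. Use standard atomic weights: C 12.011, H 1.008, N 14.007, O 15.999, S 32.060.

108.14 g/mol

First, the molecular formula is C7H8O (counting implicit H from valence).
  C: 7 × 12.011 = 84.077
  H: 8 × 1.008 = 8.064
  O: 1 × 15.999 = 15.999
Sum: 7×12.011 + 8×1.008 + 1×15.999 = 108.140 → 108.14 g/mol.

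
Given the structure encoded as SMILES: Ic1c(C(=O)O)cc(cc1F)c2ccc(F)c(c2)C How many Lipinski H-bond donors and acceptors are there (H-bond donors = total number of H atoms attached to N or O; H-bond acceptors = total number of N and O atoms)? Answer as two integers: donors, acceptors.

1, 2

Donors: find every N or O and count the H atoms it carries.
  atom 5 (O): bond orders sum to 2 → 0 H
  atom 6 (O): bond orders sum to 1 → 1 H
Lipinski HBD = 1.
Acceptors: N atoms = 0, O atoms = 2 → HBA = 2.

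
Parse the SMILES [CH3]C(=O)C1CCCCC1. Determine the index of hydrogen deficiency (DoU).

2

Degree of unsaturation = (number of rings) + (number of π bonds).
Ring closures in the SMILES: 1.
π bonds: 1 double bond (each 1 DoU) → 1 DoU from unsaturation.
Total DoU = 1 + 1 = 2.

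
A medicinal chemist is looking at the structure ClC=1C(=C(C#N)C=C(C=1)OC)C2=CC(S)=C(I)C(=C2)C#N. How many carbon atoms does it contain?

15

Count every carbon token in the SMILES (each C, including those in ring-closure positions and inside branches).
Carbon count: 15.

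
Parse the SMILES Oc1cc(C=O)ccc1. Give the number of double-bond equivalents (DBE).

Molecular formula: C7H6O2.
DoU = (2C + 2 + N − H − X) / 2, where X is the halogen count and O/S are ignored.
    = (2·7 + 2 + 0 − 6 − 0) / 2 = 10 / 2 = 5.

5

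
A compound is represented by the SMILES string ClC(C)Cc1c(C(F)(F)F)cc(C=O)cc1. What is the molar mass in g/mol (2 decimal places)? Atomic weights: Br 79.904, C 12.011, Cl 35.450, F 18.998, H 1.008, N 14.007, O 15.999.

250.64 g/mol

First, the molecular formula is C11H10ClF3O (counting implicit H from valence).
  C: 11 × 12.011 = 132.121
  Cl: 1 × 35.450 = 35.450
  F: 3 × 18.998 = 56.994
  H: 10 × 1.008 = 10.080
  O: 1 × 15.999 = 15.999
Sum: 11×12.011 + 1×35.450 + 3×18.998 + 10×1.008 + 1×15.999 = 250.644 → 250.64 g/mol.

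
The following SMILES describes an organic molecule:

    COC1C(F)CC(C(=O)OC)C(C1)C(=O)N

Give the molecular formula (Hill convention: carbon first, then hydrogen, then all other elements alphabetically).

Walk through each heavy atom and fill implicit hydrogens from standard valence (C 4, N 3, O 2, S 2, halogen 1):
  atom 1: C, bond orders sum to 1 (valence 4) → 3 H
  atom 2: O, bond orders sum to 2 (valence 2) → 0 H
  atom 3: C, bond orders sum to 3 (valence 4) → 1 H
  atom 4: C, bond orders sum to 3 (valence 4) → 1 H
  atom 5: F (halogen, monovalent) → 0 H
  atom 6: C, bond orders sum to 2 (valence 4) → 2 H
  atom 7: C, bond orders sum to 3 (valence 4) → 1 H
  atom 8: C, bond orders sum to 4 (valence 4) → 0 H
  atom 9: O, bond orders sum to 2 (valence 2) → 0 H
  atom 10: O, bond orders sum to 2 (valence 2) → 0 H
  atom 11: C, bond orders sum to 1 (valence 4) → 3 H
  atom 12: C, bond orders sum to 3 (valence 4) → 1 H
  atom 13: C, bond orders sum to 2 (valence 4) → 2 H
  atom 14: C, bond orders sum to 4 (valence 4) → 0 H
  atom 15: O, bond orders sum to 2 (valence 2) → 0 H
  atom 16: N, bond orders sum to 1 (valence 3) → 2 H
Totals → C:10, H:16, F:1, N:1, O:4.

C10H16FNO4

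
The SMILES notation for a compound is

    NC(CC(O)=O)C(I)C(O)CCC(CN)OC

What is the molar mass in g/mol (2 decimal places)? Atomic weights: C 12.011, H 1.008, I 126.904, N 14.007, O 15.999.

360.19 g/mol

First, the molecular formula is C10H21IN2O4 (counting implicit H from valence).
  C: 10 × 12.011 = 120.110
  H: 21 × 1.008 = 21.168
  I: 1 × 126.904 = 126.904
  N: 2 × 14.007 = 28.014
  O: 4 × 15.999 = 63.996
Sum: 10×12.011 + 21×1.008 + 1×126.904 + 2×14.007 + 4×15.999 = 360.192 → 360.19 g/mol.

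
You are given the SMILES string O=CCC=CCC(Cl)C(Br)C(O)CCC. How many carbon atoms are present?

11

Count every carbon token in the SMILES (each C, including those in ring-closure positions and inside branches).
Carbon count: 11.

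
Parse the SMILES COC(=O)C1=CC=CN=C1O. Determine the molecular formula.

C7H7NO3

Walk through each heavy atom and fill implicit hydrogens from standard valence (C 4, N 3, O 2, S 2, halogen 1):
  atom 1: C, bond orders sum to 1 (valence 4) → 3 H
  atom 2: O, bond orders sum to 2 (valence 2) → 0 H
  atom 3: C, bond orders sum to 4 (valence 4) → 0 H
  atom 4: O, bond orders sum to 2 (valence 2) → 0 H
  atom 5: C, bond orders sum to 4 (valence 4) → 0 H
  atom 6: C, bond orders sum to 3 (valence 4) → 1 H
  atom 7: C, bond orders sum to 3 (valence 4) → 1 H
  atom 8: C, bond orders sum to 3 (valence 4) → 1 H
  atom 9: N, bond orders sum to 3 (valence 3) → 0 H
  atom 10: C, bond orders sum to 4 (valence 4) → 0 H
  atom 11: O, bond orders sum to 1 (valence 2) → 1 H
Totals → C:7, H:7, N:1, O:3.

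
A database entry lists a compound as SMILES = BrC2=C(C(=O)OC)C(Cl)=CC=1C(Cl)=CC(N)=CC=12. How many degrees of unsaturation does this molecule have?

8

Degree of unsaturation = (number of rings) + (number of π bonds).
Ring closures in the SMILES: 2.
π bonds: 6 double bonds (each 1 DoU) → 6 DoU from unsaturation.
Total DoU = 2 + 6 = 8.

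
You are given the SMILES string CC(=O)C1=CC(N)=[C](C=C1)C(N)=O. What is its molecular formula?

Walk through each heavy atom and fill implicit hydrogens from standard valence (C 4, N 3, O 2, S 2, halogen 1):
  atom 1: C, bond orders sum to 1 (valence 4) → 3 H
  atom 2: C, bond orders sum to 4 (valence 4) → 0 H
  atom 3: O, bond orders sum to 2 (valence 2) → 0 H
  atom 4: C, bond orders sum to 4 (valence 4) → 0 H
  atom 5: C, bond orders sum to 3 (valence 4) → 1 H
  atom 6: C, bond orders sum to 4 (valence 4) → 0 H
  atom 7: N, bond orders sum to 1 (valence 3) → 2 H
  atom 8: C with explicit H count 0
  atom 9: C, bond orders sum to 3 (valence 4) → 1 H
  atom 10: C, bond orders sum to 3 (valence 4) → 1 H
  atom 11: C, bond orders sum to 4 (valence 4) → 0 H
  atom 12: N, bond orders sum to 1 (valence 3) → 2 H
  atom 13: O, bond orders sum to 2 (valence 2) → 0 H
Totals → C:9, H:10, N:2, O:2.

C9H10N2O2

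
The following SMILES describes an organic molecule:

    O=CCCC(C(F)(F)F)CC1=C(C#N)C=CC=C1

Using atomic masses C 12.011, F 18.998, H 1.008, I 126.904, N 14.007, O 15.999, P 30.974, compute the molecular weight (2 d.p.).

255.24 g/mol

First, the molecular formula is C13H12F3NO (counting implicit H from valence).
  C: 13 × 12.011 = 156.143
  F: 3 × 18.998 = 56.994
  H: 12 × 1.008 = 12.096
  N: 1 × 14.007 = 14.007
  O: 1 × 15.999 = 15.999
Sum: 13×12.011 + 3×18.998 + 12×1.008 + 1×14.007 + 1×15.999 = 255.239 → 255.24 g/mol.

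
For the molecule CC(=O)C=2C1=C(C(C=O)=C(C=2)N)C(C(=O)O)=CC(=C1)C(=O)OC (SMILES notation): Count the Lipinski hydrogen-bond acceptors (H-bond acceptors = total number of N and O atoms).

N atoms: 1; O atoms: 6.
Lipinski HBA = 1 + 6 = 7.

7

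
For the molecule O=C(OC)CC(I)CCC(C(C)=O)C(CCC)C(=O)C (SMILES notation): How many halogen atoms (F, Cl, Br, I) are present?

1

Halogen atoms appear at heavy-atom position 7 (1×I).
Other groups present: 1 ester, 2 ketone.
Halogen count: 1.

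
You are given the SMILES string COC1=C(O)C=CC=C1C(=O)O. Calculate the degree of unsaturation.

5

Molecular formula: C8H8O4.
DoU = (2C + 2 + N − H − X) / 2, where X is the halogen count and O/S are ignored.
    = (2·8 + 2 + 0 − 8 − 0) / 2 = 10 / 2 = 5.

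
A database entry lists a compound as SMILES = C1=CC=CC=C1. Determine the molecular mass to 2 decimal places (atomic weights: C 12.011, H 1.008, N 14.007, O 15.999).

78.11 g/mol

First, the molecular formula is C6H6 (counting implicit H from valence).
  C: 6 × 12.011 = 72.066
  H: 6 × 1.008 = 6.048
Sum: 6×12.011 + 6×1.008 = 78.114 → 78.11 g/mol.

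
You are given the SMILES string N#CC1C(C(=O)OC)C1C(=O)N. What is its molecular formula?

C7H8N2O3

Walk through each heavy atom and fill implicit hydrogens from standard valence (C 4, N 3, O 2, S 2, halogen 1):
  atom 1: N, bond orders sum to 3 (valence 3) → 0 H
  atom 2: C, bond orders sum to 4 (valence 4) → 0 H
  atom 3: C, bond orders sum to 3 (valence 4) → 1 H
  atom 4: C, bond orders sum to 3 (valence 4) → 1 H
  atom 5: C, bond orders sum to 4 (valence 4) → 0 H
  atom 6: O, bond orders sum to 2 (valence 2) → 0 H
  atom 7: O, bond orders sum to 2 (valence 2) → 0 H
  atom 8: C, bond orders sum to 1 (valence 4) → 3 H
  atom 9: C, bond orders sum to 3 (valence 4) → 1 H
  atom 10: C, bond orders sum to 4 (valence 4) → 0 H
  atom 11: O, bond orders sum to 2 (valence 2) → 0 H
  atom 12: N, bond orders sum to 1 (valence 3) → 2 H
Totals → C:7, H:8, N:2, O:3.
In Hill order: C7H8N2O3.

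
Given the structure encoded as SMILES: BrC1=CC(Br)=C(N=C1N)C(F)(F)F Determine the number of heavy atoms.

13

Every atom symbol written in the SMILES (organic subset) is one heavy atom; implicit H are not written.
Heavy atoms by element → Br:2, C:6, F:3, N:2.
Total: 13.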